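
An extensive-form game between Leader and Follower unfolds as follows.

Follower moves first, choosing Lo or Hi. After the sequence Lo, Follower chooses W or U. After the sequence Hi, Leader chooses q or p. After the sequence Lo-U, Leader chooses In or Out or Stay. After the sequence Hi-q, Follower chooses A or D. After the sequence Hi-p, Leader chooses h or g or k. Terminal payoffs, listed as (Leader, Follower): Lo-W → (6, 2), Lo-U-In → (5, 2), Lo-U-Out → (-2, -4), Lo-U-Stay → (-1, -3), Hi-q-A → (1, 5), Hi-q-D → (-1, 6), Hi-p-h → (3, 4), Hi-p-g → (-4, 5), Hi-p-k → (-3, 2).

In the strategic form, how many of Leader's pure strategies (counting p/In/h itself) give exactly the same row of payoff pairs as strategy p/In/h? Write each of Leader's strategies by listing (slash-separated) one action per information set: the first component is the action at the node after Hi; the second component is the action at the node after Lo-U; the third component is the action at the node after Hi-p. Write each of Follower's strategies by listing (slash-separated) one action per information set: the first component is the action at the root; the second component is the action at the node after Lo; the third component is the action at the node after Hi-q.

1

Row for p/In/h (columns Lo/W/A, Lo/W/D, Lo/U/A, Lo/U/D, Hi/W/A, Hi/W/D, Hi/U/A, Hi/U/D): (6,2) (6,2) (5,2) (5,2) (3,4) (3,4) (3,4) (3,4).
Every one of Leader's information sets is on the play path for some reply by Follower when Leader follows p/In/h.
Changing the action at any of them therefore changes at least one column, so only p/In/h itself gives this row.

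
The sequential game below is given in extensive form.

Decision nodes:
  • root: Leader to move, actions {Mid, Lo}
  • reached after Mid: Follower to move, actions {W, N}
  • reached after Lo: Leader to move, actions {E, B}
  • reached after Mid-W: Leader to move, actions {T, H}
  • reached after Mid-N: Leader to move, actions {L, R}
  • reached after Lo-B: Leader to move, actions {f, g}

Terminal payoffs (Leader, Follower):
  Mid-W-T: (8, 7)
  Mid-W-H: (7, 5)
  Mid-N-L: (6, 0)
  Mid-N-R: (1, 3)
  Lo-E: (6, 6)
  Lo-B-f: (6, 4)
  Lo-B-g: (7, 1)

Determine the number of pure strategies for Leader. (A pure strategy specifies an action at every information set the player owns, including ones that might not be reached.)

32

Leader owns the root with actions {Mid, Lo} — two choices.
Leader owns the node after Lo with actions {E, B} — two choices.
Leader owns the node after Mid-W with actions {T, H} — two choices.
Leader owns the node after Mid-N with actions {L, R} — two choices.
Leader owns the node after Lo-B with actions {f, g} — two choices.
A pure strategy fixes one action at each information set independently, so the count is the product 2 × 2 × 2 × 2 × 2 = 32.
(For reference, Follower has 2 pure strategies, giving a 32×2 normal-form matrix.)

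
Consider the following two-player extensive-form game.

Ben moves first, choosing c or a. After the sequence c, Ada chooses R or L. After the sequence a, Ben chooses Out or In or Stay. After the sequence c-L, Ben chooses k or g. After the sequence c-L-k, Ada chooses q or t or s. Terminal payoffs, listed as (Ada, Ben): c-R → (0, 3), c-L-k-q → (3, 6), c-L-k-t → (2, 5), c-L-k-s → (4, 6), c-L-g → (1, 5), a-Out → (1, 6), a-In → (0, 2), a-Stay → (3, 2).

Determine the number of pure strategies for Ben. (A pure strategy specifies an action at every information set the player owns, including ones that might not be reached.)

12

Ben owns the root with actions {c, a} — two choices.
Ben owns the node after a with actions {Out, In, Stay} — three choices.
Ben owns the node after c-L with actions {k, g} — two choices.
A pure strategy fixes one action at each information set independently, so the count is the product 2 × 3 × 2 = 12.
(For reference, Ada has 6 pure strategies, giving a 12×6 normal-form matrix.)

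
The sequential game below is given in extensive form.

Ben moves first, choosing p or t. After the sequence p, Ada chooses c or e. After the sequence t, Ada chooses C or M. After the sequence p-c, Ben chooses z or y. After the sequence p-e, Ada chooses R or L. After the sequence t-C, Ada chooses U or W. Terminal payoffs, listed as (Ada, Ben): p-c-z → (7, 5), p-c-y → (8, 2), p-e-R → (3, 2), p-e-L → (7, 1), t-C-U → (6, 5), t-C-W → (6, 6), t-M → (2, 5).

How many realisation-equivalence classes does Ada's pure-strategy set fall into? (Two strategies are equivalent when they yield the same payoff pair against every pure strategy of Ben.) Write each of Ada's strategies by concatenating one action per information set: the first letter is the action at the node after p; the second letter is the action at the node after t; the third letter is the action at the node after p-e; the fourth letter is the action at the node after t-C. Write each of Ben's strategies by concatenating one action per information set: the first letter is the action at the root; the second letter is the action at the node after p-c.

Ada has 16 pure strategies: cCRU, cCRW, cCLU, cCLW, cMRU, cMRW, cMLU, cMLW, eCRU, eCRW, eCLU, eCLW, eMRU, eMRW, eMLU, eMLW. Columns: pz, py, tz, ty.
{cCRU, cCLU} → row (7,5) (8,2) (6,5) (6,5)
{cCRW, cCLW} → row (7,5) (8,2) (6,6) (6,6)
{cMRU, cMRW, cMLU, cMLW} → row (7,5) (8,2) (2,5) (2,5)
{eCRU} → row (3,2) (3,2) (6,5) (6,5)
{eCRW} → row (3,2) (3,2) (6,6) (6,6)
{eCLU} → row (7,1) (7,1) (6,5) (6,5)
{eCLW} → row (7,1) (7,1) (6,6) (6,6)
{eMRU, eMRW} → row (3,2) (3,2) (2,5) (2,5)
{eMLU, eMLW} → row (7,1) (7,1) (2,5) (2,5)
That's 9 distinct rows out of 16 strategies.

9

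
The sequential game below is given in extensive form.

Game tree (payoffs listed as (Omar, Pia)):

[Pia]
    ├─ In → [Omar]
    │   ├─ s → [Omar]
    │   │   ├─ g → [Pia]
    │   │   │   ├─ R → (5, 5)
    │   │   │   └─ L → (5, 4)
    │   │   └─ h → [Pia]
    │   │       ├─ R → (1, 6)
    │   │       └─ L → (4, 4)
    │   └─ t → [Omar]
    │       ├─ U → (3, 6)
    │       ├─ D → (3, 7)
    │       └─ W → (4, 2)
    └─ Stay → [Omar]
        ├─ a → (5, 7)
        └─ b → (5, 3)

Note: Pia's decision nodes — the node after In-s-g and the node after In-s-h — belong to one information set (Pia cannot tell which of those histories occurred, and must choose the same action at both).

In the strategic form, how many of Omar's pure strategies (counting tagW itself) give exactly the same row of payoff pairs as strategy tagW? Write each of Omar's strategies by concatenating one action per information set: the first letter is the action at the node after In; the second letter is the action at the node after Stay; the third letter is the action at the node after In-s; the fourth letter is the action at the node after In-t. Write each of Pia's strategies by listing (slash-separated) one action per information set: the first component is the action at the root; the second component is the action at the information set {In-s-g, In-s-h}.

Row for tagW (columns In/R, In/L, Stay/R, Stay/L): (4,2) (4,2) (5,7) (5,7).
Under tagW, Omar's choice at the node after In-s can never be reached regardless of what Pia does, so varying those choices leaves every outcome unchanged.
Holding the reachable choices fixed and varying the unreachable one freely already gives 2 equivalent strategies.
No other strategy reproduces this row, so those 2 are the full class: tagW, tahW.

2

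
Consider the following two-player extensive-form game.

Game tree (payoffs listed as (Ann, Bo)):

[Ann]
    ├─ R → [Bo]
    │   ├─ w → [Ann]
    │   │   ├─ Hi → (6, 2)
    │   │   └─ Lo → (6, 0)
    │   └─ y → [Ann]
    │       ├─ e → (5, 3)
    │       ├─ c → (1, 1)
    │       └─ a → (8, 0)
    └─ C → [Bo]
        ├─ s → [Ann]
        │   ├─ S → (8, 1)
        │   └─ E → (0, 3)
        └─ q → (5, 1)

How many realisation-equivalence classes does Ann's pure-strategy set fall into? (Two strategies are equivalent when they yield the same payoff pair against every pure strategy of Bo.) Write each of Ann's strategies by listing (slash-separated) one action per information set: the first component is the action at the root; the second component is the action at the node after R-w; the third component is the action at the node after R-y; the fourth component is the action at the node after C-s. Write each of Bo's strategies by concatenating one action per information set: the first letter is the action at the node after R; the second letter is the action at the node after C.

8

Ann has 24 pure strategies: R/Hi/e/S, R/Hi/e/E, R/Hi/c/S, R/Hi/c/E, R/Hi/a/S, R/Hi/a/E, R/Lo/e/S, R/Lo/e/E, R/Lo/c/S, R/Lo/c/E, R/Lo/a/S, R/Lo/a/E, C/Hi/e/S, C/Hi/e/E, C/Hi/c/S, C/Hi/c/E, C/Hi/a/S, C/Hi/a/E, C/Lo/e/S, C/Lo/e/E, C/Lo/c/S, C/Lo/c/E, C/Lo/a/S, C/Lo/a/E. Columns: ws, wq, ys, yq.
{R/Hi/e/S, R/Hi/e/E} → row (6,2) (6,2) (5,3) (5,3)
{R/Hi/c/S, R/Hi/c/E} → row (6,2) (6,2) (1,1) (1,1)
{R/Hi/a/S, R/Hi/a/E} → row (6,2) (6,2) (8,0) (8,0)
{R/Lo/e/S, R/Lo/e/E} → row (6,0) (6,0) (5,3) (5,3)
{R/Lo/c/S, R/Lo/c/E} → row (6,0) (6,0) (1,1) (1,1)
{R/Lo/a/S, R/Lo/a/E} → row (6,0) (6,0) (8,0) (8,0)
{C/Hi/e/S, C/Hi/c/S, C/Hi/a/S, C/Lo/e/S, C/Lo/c/S, C/Lo/a/S} → row (8,1) (5,1) (8,1) (5,1)
{C/Hi/e/E, C/Hi/c/E, C/Hi/a/E, C/Lo/e/E, C/Lo/c/E, C/Lo/a/E} → row (0,3) (5,1) (0,3) (5,1)
That's 8 distinct rows out of 24 strategies.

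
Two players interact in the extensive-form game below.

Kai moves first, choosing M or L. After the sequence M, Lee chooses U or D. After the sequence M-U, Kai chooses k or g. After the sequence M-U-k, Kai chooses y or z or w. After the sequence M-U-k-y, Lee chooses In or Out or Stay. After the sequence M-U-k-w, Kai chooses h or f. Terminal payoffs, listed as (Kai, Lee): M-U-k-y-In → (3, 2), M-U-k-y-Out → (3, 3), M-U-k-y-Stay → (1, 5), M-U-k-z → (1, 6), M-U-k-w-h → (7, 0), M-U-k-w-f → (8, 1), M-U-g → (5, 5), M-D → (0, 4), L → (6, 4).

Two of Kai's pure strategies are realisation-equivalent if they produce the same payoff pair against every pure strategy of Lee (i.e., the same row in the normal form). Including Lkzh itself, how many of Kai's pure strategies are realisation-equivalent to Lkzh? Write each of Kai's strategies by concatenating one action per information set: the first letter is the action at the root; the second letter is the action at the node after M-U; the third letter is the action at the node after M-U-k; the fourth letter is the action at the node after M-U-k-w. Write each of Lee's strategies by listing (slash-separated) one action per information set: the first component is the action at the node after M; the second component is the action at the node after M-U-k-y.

12

Row for Lkzh (columns U/In, U/Out, U/Stay, D/In, D/Out, D/Stay): (6,4) (6,4) (6,4) (6,4) (6,4) (6,4).
Under Lkzh, Kai's choice at the node after M-U and at the node after M-U-k and at the node after M-U-k-w can never be reached regardless of what Lee does, so varying those choices leaves every outcome unchanged.
Holding the reachable choices fixed and varying the unreachable ones freely already gives 2 × 3 × 2 = 12 equivalent strategies.
No other strategy reproduces this row, so those 12 are the full class: Lkyh, Lkyf, Lkzh, Lkzf, Lkwh, Lkwf, Lgyh, Lgyf, Lgzh, Lgzf, Lgwh, Lgwf.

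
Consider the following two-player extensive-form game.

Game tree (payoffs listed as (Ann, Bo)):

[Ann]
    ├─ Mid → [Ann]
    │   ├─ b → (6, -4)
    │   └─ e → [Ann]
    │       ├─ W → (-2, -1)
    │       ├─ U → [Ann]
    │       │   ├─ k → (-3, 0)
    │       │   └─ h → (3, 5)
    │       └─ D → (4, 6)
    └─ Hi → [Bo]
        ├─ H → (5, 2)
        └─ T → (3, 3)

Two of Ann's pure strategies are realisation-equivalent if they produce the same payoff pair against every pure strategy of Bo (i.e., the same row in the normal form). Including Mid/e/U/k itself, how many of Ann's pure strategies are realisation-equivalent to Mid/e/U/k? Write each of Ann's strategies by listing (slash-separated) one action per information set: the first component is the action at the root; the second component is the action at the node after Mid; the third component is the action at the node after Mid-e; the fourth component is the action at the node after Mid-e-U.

1

Row for Mid/e/U/k (columns H, T): (-3,0) (-3,0).
Every one of Ann's information sets is on the play path for some reply by Bo when Ann follows Mid/e/U/k.
Changing the action at any of them therefore changes at least one column, so only Mid/e/U/k itself gives this row.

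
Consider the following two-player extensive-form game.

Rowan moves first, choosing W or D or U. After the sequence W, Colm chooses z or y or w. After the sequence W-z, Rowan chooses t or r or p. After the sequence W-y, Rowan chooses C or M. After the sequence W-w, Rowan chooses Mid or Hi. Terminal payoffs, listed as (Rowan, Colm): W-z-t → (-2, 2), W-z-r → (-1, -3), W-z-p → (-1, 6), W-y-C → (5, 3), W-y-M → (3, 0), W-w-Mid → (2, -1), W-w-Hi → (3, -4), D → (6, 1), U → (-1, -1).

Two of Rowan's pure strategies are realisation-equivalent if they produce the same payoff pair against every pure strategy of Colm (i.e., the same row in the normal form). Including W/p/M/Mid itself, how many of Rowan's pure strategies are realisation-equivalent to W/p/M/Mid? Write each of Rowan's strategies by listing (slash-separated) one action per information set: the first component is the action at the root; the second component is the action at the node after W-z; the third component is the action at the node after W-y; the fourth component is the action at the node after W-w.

1

Row for W/p/M/Mid (columns z, y, w): (-1,6) (3,0) (2,-1).
Every one of Rowan's information sets is on the play path for some reply by Colm when Rowan follows W/p/M/Mid.
Changing the action at any of them therefore changes at least one column, so only W/p/M/Mid itself gives this row.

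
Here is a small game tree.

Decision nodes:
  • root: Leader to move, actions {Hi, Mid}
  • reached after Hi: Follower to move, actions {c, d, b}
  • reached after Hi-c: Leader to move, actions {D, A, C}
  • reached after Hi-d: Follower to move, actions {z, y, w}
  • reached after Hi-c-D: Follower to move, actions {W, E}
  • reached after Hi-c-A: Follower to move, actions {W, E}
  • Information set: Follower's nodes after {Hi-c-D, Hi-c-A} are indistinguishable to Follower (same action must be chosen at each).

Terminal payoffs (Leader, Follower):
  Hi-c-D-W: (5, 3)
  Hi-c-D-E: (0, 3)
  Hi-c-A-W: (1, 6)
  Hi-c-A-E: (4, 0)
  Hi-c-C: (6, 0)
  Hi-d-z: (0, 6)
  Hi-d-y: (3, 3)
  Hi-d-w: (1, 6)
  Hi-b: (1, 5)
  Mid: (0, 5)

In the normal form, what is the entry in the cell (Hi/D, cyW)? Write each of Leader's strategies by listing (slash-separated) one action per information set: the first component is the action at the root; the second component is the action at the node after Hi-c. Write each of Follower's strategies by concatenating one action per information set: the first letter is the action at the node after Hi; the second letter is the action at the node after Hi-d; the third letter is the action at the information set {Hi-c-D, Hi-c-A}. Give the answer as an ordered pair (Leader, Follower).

(5, 3)

Trace the play path from the root:
  Leader plays Hi
  Follower plays c at [Hi]
  Leader plays D at [Hi-c]
  Follower plays W at [Hi-c-D]
→ terminal payoff (5, 3).
(Follower's choice at the node after Hi-d is never reached on this path, so it doesn't affect the outcome.)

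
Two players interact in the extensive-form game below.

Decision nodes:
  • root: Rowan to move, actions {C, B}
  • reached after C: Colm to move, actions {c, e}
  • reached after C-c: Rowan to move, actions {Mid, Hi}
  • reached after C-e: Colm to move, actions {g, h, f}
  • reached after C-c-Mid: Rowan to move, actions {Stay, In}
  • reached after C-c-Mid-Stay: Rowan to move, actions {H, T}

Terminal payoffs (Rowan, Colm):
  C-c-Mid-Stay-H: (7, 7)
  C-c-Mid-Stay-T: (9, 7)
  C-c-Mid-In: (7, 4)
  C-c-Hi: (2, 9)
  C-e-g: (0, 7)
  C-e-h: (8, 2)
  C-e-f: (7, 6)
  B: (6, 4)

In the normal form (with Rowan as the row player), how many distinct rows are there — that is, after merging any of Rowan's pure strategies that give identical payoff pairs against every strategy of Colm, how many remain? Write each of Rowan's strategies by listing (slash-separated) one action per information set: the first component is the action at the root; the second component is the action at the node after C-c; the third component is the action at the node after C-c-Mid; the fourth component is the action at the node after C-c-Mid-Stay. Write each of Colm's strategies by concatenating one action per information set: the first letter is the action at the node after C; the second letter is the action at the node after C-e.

Rowan has 16 pure strategies: C/Mid/Stay/H, C/Mid/Stay/T, C/Mid/In/H, C/Mid/In/T, C/Hi/Stay/H, C/Hi/Stay/T, C/Hi/In/H, C/Hi/In/T, B/Mid/Stay/H, B/Mid/Stay/T, B/Mid/In/H, B/Mid/In/T, B/Hi/Stay/H, B/Hi/Stay/T, B/Hi/In/H, B/Hi/In/T. Columns: cg, ch, cf, eg, eh, ef.
{C/Mid/Stay/H} → row (7,7) (7,7) (7,7) (0,7) (8,2) (7,6)
{C/Mid/Stay/T} → row (9,7) (9,7) (9,7) (0,7) (8,2) (7,6)
{C/Mid/In/H, C/Mid/In/T} → row (7,4) (7,4) (7,4) (0,7) (8,2) (7,6)
{C/Hi/Stay/H, C/Hi/Stay/T, C/Hi/In/H, C/Hi/In/T} → row (2,9) (2,9) (2,9) (0,7) (8,2) (7,6)
{B/Mid/Stay/H, B/Mid/Stay/T, B/Mid/In/H, B/Mid/In/T, B/Hi/Stay/H, B/Hi/Stay/T, B/Hi/In/H, B/Hi/In/T} → row (6,4) (6,4) (6,4) (6,4) (6,4) (6,4)
That's 5 distinct rows out of 16 strategies.

5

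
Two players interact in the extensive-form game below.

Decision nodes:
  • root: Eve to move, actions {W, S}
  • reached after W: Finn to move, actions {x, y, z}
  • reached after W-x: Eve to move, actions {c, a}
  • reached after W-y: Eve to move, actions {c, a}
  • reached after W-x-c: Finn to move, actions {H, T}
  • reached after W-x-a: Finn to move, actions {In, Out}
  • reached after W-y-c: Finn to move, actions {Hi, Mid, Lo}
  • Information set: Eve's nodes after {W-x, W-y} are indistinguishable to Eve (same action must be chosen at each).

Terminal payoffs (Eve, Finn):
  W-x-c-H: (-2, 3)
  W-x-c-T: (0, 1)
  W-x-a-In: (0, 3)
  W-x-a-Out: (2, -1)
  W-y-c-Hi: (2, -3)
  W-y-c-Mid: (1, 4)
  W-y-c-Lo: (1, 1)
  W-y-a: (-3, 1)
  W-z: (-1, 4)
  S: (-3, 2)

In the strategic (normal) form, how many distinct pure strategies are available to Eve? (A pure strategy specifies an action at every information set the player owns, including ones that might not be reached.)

4

Eve owns the root with actions {W, S} — two choices.
Eve owns the information set {W-x, W-y} with actions {c, a} — two choices.
A pure strategy fixes one action at each information set independently, so the count is the product 2 × 2 = 4.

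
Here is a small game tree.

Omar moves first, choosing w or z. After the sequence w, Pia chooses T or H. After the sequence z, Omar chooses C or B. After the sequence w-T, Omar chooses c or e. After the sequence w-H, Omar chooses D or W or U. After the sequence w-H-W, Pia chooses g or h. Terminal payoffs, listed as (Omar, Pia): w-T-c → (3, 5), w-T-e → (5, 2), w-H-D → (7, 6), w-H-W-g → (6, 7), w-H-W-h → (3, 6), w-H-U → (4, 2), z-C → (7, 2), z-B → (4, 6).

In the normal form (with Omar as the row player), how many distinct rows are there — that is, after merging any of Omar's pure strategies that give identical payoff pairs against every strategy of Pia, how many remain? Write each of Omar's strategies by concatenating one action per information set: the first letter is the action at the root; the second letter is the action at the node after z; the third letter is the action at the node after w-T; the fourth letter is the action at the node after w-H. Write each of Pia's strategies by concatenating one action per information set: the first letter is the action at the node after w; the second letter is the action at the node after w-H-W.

Omar has 24 pure strategies: wCcD, wCcW, wCcU, wCeD, wCeW, wCeU, wBcD, wBcW, wBcU, wBeD, wBeW, wBeU, zCcD, zCcW, zCcU, zCeD, zCeW, zCeU, zBcD, zBcW, zBcU, zBeD, zBeW, zBeU. Columns: Tg, Th, Hg, Hh.
{wCcD, wBcD} → row (3,5) (3,5) (7,6) (7,6)
{wCcW, wBcW} → row (3,5) (3,5) (6,7) (3,6)
{wCcU, wBcU} → row (3,5) (3,5) (4,2) (4,2)
{wCeD, wBeD} → row (5,2) (5,2) (7,6) (7,6)
{wCeW, wBeW} → row (5,2) (5,2) (6,7) (3,6)
{wCeU, wBeU} → row (5,2) (5,2) (4,2) (4,2)
{zCcD, zCcW, zCcU, zCeD, zCeW, zCeU} → row (7,2) (7,2) (7,2) (7,2)
{zBcD, zBcW, zBcU, zBeD, zBeW, zBeU} → row (4,6) (4,6) (4,6) (4,6)
That's 8 distinct rows out of 24 strategies.

8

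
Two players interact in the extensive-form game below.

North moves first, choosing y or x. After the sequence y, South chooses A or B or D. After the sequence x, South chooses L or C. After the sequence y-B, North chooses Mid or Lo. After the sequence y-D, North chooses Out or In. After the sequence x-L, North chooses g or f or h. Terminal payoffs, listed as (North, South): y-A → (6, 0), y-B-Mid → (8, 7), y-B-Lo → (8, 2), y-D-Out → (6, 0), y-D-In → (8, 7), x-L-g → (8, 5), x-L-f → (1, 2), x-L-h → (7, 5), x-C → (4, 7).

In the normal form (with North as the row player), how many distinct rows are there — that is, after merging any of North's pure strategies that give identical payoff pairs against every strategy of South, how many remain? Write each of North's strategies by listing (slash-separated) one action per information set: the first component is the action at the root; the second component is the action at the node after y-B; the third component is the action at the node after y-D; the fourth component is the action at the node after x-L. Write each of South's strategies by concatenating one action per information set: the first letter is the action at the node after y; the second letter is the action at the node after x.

7

North has 24 pure strategies: y/Mid/Out/g, y/Mid/Out/f, y/Mid/Out/h, y/Mid/In/g, y/Mid/In/f, y/Mid/In/h, y/Lo/Out/g, y/Lo/Out/f, y/Lo/Out/h, y/Lo/In/g, y/Lo/In/f, y/Lo/In/h, x/Mid/Out/g, x/Mid/Out/f, x/Mid/Out/h, x/Mid/In/g, x/Mid/In/f, x/Mid/In/h, x/Lo/Out/g, x/Lo/Out/f, x/Lo/Out/h, x/Lo/In/g, x/Lo/In/f, x/Lo/In/h. Columns: AL, AC, BL, BC, DL, DC.
{y/Mid/Out/g, y/Mid/Out/f, y/Mid/Out/h} → row (6,0) (6,0) (8,7) (8,7) (6,0) (6,0)
{y/Mid/In/g, y/Mid/In/f, y/Mid/In/h} → row (6,0) (6,0) (8,7) (8,7) (8,7) (8,7)
{y/Lo/Out/g, y/Lo/Out/f, y/Lo/Out/h} → row (6,0) (6,0) (8,2) (8,2) (6,0) (6,0)
{y/Lo/In/g, y/Lo/In/f, y/Lo/In/h} → row (6,0) (6,0) (8,2) (8,2) (8,7) (8,7)
{x/Mid/Out/g, x/Mid/In/g, x/Lo/Out/g, x/Lo/In/g} → row (8,5) (4,7) (8,5) (4,7) (8,5) (4,7)
{x/Mid/Out/f, x/Mid/In/f, x/Lo/Out/f, x/Lo/In/f} → row (1,2) (4,7) (1,2) (4,7) (1,2) (4,7)
{x/Mid/Out/h, x/Mid/In/h, x/Lo/Out/h, x/Lo/In/h} → row (7,5) (4,7) (7,5) (4,7) (7,5) (4,7)
That's 7 distinct rows out of 24 strategies.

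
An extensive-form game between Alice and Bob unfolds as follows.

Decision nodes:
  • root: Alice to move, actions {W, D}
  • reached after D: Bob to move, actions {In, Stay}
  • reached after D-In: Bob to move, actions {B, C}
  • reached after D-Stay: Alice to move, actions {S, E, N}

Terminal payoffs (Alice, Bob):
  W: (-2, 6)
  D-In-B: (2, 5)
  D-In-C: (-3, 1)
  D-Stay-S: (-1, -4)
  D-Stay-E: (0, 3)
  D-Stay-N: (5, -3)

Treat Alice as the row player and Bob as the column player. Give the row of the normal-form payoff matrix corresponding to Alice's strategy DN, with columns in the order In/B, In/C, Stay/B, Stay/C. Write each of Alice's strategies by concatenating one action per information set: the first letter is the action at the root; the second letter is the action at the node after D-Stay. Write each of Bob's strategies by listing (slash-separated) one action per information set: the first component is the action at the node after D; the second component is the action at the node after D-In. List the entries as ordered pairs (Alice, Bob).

(2,5) (-3,1) (5,-3) (5,-3)

vs In/B: Alice plays D → Bob plays In at [D] → Bob plays B at [D-In] → (2, 5)
vs In/C: Alice plays D → Bob plays In at [D] → Bob plays C at [D-In] → (-3, 1)
vs Stay/B: Alice plays D → Bob plays Stay at [D] → Alice plays N at [D-Stay] → (5, -3)
vs Stay/C: Alice plays D → Bob plays Stay at [D] → Alice plays N at [D-Stay] → (5, -3)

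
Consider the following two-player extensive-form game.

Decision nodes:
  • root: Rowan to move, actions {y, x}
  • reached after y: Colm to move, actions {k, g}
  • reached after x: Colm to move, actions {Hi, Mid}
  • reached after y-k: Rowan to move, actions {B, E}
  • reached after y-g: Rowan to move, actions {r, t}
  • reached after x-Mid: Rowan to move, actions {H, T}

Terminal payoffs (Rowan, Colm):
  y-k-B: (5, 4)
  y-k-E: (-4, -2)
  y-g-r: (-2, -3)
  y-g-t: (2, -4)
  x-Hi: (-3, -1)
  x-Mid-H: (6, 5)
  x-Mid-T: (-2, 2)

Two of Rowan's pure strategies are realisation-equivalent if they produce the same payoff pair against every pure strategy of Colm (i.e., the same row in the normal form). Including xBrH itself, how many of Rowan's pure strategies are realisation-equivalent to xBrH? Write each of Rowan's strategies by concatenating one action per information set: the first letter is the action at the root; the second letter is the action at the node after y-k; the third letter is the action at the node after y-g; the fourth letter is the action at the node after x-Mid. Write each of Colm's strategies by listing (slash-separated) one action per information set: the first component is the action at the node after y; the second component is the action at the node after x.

4

Row for xBrH (columns k/Hi, k/Mid, g/Hi, g/Mid): (-3,-1) (6,5) (-3,-1) (6,5).
Under xBrH, Rowan's choice at the node after y-k and at the node after y-g can never be reached regardless of what Colm does, so varying those choices leaves every outcome unchanged.
Holding the reachable choices fixed and varying the unreachable ones freely already gives 2 × 2 = 4 equivalent strategies.
No other strategy reproduces this row, so those 4 are the full class: xBrH, xBtH, xErH, xEtH.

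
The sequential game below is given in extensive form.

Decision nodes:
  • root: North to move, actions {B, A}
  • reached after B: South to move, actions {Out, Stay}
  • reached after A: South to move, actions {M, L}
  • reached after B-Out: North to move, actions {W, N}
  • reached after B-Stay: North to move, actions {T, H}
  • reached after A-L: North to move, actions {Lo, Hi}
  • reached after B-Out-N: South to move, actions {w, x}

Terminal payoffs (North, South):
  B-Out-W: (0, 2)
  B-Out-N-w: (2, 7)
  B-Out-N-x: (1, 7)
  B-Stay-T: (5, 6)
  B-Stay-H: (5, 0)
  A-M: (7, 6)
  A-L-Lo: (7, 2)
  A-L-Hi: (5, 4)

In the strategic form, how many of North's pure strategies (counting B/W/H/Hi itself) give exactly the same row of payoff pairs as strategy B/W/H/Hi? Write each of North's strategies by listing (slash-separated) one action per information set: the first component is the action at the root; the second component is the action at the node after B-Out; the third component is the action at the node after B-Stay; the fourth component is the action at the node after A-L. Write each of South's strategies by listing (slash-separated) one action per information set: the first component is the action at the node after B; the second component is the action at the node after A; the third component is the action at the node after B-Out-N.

2

Row for B/W/H/Hi (columns Out/M/w, Out/M/x, Out/L/w, Out/L/x, Stay/M/w, Stay/M/x, Stay/L/w, Stay/L/x): (0,2) (0,2) (0,2) (0,2) (5,0) (5,0) (5,0) (5,0).
Under B/W/H/Hi, North's choice at the node after A-L can never be reached regardless of what South does, so varying those choices leaves every outcome unchanged.
Holding the reachable choices fixed and varying the unreachable one freely already gives 2 equivalent strategies.
No other strategy reproduces this row, so those 2 are the full class: B/W/H/Lo, B/W/H/Hi.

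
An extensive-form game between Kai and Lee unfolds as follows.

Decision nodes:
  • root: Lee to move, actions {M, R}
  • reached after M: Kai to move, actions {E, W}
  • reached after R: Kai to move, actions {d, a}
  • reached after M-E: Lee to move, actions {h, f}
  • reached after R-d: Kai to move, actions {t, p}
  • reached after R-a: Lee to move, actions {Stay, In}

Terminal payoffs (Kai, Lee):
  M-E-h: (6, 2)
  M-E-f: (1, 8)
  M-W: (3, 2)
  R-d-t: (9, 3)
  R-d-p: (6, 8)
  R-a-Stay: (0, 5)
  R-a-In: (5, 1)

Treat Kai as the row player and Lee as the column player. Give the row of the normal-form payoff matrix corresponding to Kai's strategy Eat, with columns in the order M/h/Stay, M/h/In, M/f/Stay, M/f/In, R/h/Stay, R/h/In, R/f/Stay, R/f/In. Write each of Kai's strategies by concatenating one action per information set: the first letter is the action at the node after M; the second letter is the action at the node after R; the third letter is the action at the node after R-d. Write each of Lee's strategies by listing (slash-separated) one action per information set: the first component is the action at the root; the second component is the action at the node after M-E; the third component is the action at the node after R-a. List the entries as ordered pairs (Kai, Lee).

(6,2) (6,2) (1,8) (1,8) (0,5) (5,1) (0,5) (5,1)

vs M/h/Stay: Lee plays M → Kai plays E at [M] → Lee plays h at [M-E] → (6, 2)
vs M/h/In: Lee plays M → Kai plays E at [M] → Lee plays h at [M-E] → (6, 2)
vs M/f/Stay: Lee plays M → Kai plays E at [M] → Lee plays f at [M-E] → (1, 8)
vs M/f/In: Lee plays M → Kai plays E at [M] → Lee plays f at [M-E] → (1, 8)
vs R/h/Stay: Lee plays R → Kai plays a at [R] → Lee plays Stay at [R-a] → (0, 5)
vs R/h/In: Lee plays R → Kai plays a at [R] → Lee plays In at [R-a] → (5, 1)
vs R/f/Stay: Lee plays R → Kai plays a at [R] → Lee plays Stay at [R-a] → (0, 5)
vs R/f/In: Lee plays R → Kai plays a at [R] → Lee plays In at [R-a] → (5, 1)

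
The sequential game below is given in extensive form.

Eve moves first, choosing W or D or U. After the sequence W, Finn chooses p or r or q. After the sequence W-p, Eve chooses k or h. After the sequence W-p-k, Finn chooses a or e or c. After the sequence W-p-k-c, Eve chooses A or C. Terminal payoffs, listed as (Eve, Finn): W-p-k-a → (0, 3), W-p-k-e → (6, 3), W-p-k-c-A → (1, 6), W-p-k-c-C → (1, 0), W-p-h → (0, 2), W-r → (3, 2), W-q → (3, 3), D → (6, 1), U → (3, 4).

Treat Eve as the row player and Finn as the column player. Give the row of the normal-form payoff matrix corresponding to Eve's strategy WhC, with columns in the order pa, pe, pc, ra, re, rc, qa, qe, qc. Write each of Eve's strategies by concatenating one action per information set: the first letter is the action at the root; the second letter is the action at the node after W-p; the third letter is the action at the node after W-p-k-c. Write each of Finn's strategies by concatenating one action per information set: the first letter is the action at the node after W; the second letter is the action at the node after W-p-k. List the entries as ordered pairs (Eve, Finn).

(0,2) (0,2) (0,2) (3,2) (3,2) (3,2) (3,3) (3,3) (3,3)

vs pa: Eve plays W → Finn plays p at [W] → Eve plays h at [W-p] → (0, 2)
vs pe: Eve plays W → Finn plays p at [W] → Eve plays h at [W-p] → (0, 2)
vs pc: Eve plays W → Finn plays p at [W] → Eve plays h at [W-p] → (0, 2)
vs ra: Eve plays W → Finn plays r at [W] → (3, 2)
vs re: Eve plays W → Finn plays r at [W] → (3, 2)
vs rc: Eve plays W → Finn plays r at [W] → (3, 2)
vs qa: Eve plays W → Finn plays q at [W] → (3, 3)
vs qe: Eve plays W → Finn plays q at [W] → (3, 3)
vs qc: Eve plays W → Finn plays q at [W] → (3, 3)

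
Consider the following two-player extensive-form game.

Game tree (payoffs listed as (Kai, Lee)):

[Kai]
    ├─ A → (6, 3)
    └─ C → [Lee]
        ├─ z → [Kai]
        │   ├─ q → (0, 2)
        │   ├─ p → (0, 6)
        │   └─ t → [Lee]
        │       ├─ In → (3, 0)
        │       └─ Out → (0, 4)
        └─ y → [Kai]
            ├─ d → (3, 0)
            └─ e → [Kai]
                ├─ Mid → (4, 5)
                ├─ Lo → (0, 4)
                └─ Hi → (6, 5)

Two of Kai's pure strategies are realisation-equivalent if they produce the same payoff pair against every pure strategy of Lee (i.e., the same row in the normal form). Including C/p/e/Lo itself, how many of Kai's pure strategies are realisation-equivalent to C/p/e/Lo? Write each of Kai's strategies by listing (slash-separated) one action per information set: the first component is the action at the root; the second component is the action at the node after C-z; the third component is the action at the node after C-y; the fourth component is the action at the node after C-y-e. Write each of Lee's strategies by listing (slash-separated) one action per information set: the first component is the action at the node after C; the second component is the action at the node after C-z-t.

Row for C/p/e/Lo (columns z/In, z/Out, y/In, y/Out): (0,6) (0,6) (0,4) (0,4).
Every one of Kai's information sets is on the play path for some reply by Lee when Kai follows C/p/e/Lo.
Changing the action at any of them therefore changes at least one column, so only C/p/e/Lo itself gives this row.

1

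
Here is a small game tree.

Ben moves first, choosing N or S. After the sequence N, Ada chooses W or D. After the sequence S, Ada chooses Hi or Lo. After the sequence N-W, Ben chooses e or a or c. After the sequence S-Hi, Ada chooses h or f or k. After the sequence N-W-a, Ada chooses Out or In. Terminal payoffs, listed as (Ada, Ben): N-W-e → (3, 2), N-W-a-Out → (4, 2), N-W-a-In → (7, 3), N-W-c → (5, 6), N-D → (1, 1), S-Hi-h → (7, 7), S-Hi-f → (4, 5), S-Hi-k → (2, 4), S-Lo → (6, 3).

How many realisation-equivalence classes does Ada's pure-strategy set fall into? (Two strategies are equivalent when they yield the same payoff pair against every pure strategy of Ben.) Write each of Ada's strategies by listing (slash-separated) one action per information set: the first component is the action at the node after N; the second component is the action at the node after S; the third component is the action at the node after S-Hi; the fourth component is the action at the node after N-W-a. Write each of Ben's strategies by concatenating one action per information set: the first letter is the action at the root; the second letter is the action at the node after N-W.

12

Ada has 24 pure strategies: W/Hi/h/Out, W/Hi/h/In, W/Hi/f/Out, W/Hi/f/In, W/Hi/k/Out, W/Hi/k/In, W/Lo/h/Out, W/Lo/h/In, W/Lo/f/Out, W/Lo/f/In, W/Lo/k/Out, W/Lo/k/In, D/Hi/h/Out, D/Hi/h/In, D/Hi/f/Out, D/Hi/f/In, D/Hi/k/Out, D/Hi/k/In, D/Lo/h/Out, D/Lo/h/In, D/Lo/f/Out, D/Lo/f/In, D/Lo/k/Out, D/Lo/k/In. Columns: Ne, Na, Nc, Se, Sa, Sc.
{W/Hi/h/Out} → row (3,2) (4,2) (5,6) (7,7) (7,7) (7,7)
{W/Hi/h/In} → row (3,2) (7,3) (5,6) (7,7) (7,7) (7,7)
{W/Hi/f/Out} → row (3,2) (4,2) (5,6) (4,5) (4,5) (4,5)
{W/Hi/f/In} → row (3,2) (7,3) (5,6) (4,5) (4,5) (4,5)
{W/Hi/k/Out} → row (3,2) (4,2) (5,6) (2,4) (2,4) (2,4)
{W/Hi/k/In} → row (3,2) (7,3) (5,6) (2,4) (2,4) (2,4)
{W/Lo/h/Out, W/Lo/f/Out, W/Lo/k/Out} → row (3,2) (4,2) (5,6) (6,3) (6,3) (6,3)
{W/Lo/h/In, W/Lo/f/In, W/Lo/k/In} → row (3,2) (7,3) (5,6) (6,3) (6,3) (6,3)
{D/Hi/h/Out, D/Hi/h/In} → row (1,1) (1,1) (1,1) (7,7) (7,7) (7,7)
{D/Hi/f/Out, D/Hi/f/In} → row (1,1) (1,1) (1,1) (4,5) (4,5) (4,5)
{D/Hi/k/Out, D/Hi/k/In} → row (1,1) (1,1) (1,1) (2,4) (2,4) (2,4)
{D/Lo/h/Out, D/Lo/h/In, D/Lo/f/Out, D/Lo/f/In, D/Lo/k/Out, D/Lo/k/In} → row (1,1) (1,1) (1,1) (6,3) (6,3) (6,3)
That's 12 distinct rows out of 24 strategies.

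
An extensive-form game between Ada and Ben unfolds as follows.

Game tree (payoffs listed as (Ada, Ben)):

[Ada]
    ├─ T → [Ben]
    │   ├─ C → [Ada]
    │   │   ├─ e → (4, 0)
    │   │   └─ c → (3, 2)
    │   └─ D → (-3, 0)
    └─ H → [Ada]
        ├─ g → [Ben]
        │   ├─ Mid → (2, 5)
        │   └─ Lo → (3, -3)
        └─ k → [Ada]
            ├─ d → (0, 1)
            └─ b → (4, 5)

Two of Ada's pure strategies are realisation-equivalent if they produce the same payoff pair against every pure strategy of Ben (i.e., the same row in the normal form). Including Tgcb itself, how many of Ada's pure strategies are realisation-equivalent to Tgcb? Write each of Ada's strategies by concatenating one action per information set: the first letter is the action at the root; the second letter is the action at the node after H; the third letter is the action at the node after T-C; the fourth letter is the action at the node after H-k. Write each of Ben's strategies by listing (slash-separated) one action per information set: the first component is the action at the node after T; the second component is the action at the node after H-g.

4

Row for Tgcb (columns C/Mid, C/Lo, D/Mid, D/Lo): (3,2) (3,2) (-3,0) (-3,0).
Under Tgcb, Ada's choice at the node after H and at the node after H-k can never be reached regardless of what Ben does, so varying those choices leaves every outcome unchanged.
Holding the reachable choices fixed and varying the unreachable ones freely already gives 2 × 2 = 4 equivalent strategies.
No other strategy reproduces this row, so those 4 are the full class: Tgcd, Tgcb, Tkcd, Tkcb.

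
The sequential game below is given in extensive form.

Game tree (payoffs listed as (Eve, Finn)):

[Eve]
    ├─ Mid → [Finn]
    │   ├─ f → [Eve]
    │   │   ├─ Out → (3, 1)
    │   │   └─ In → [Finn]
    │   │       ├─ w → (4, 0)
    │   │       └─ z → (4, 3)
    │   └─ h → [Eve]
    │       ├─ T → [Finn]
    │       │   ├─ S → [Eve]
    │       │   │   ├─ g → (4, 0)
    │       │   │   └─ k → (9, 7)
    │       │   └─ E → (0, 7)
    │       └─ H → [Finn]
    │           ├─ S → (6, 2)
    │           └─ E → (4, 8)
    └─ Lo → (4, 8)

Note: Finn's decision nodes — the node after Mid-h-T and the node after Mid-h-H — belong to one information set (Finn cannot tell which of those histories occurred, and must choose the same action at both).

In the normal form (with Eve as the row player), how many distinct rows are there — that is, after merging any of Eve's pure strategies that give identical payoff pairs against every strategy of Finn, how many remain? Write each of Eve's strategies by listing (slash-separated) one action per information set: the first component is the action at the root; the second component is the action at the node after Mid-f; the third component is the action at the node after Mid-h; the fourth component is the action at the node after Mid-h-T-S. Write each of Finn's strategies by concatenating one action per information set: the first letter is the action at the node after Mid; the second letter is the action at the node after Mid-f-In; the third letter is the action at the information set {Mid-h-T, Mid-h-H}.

Eve has 16 pure strategies: Mid/Out/T/g, Mid/Out/T/k, Mid/Out/H/g, Mid/Out/H/k, Mid/In/T/g, Mid/In/T/k, Mid/In/H/g, Mid/In/H/k, Lo/Out/T/g, Lo/Out/T/k, Lo/Out/H/g, Lo/Out/H/k, Lo/In/T/g, Lo/In/T/k, Lo/In/H/g, Lo/In/H/k. Columns: fwS, fwE, fzS, fzE, hwS, hwE, hzS, hzE.
{Mid/Out/T/g} → row (3,1) (3,1) (3,1) (3,1) (4,0) (0,7) (4,0) (0,7)
{Mid/Out/T/k} → row (3,1) (3,1) (3,1) (3,1) (9,7) (0,7) (9,7) (0,7)
{Mid/Out/H/g, Mid/Out/H/k} → row (3,1) (3,1) (3,1) (3,1) (6,2) (4,8) (6,2) (4,8)
{Mid/In/T/g} → row (4,0) (4,0) (4,3) (4,3) (4,0) (0,7) (4,0) (0,7)
{Mid/In/T/k} → row (4,0) (4,0) (4,3) (4,3) (9,7) (0,7) (9,7) (0,7)
{Mid/In/H/g, Mid/In/H/k} → row (4,0) (4,0) (4,3) (4,3) (6,2) (4,8) (6,2) (4,8)
{Lo/Out/T/g, Lo/Out/T/k, Lo/Out/H/g, Lo/Out/H/k, Lo/In/T/g, Lo/In/T/k, Lo/In/H/g, Lo/In/H/k} → row (4,8) (4,8) (4,8) (4,8) (4,8) (4,8) (4,8) (4,8)
That's 7 distinct rows out of 16 strategies.

7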